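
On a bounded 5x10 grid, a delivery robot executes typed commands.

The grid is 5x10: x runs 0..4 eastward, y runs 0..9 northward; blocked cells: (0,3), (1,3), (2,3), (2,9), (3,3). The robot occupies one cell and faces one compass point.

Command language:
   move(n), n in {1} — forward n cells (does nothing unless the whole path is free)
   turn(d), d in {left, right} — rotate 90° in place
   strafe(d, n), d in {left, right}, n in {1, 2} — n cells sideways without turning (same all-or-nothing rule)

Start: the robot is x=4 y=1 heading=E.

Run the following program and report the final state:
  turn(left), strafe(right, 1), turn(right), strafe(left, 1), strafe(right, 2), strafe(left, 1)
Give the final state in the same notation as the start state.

x=4 y=1 heading=E

t0: x=4 y=1 heading=E
t=1 turn(left) ⇒ x=4 y=1 heading=N
t=2 strafe(right, 1) ⇒ x=4 y=1 heading=N
t=3 turn(right) ⇒ x=4 y=1 heading=E
t=4 strafe(left, 1) ⇒ x=4 y=2 heading=E
t=5 strafe(right, 2) ⇒ x=4 y=0 heading=E
t=6 strafe(left, 1) ⇒ x=4 y=1 heading=E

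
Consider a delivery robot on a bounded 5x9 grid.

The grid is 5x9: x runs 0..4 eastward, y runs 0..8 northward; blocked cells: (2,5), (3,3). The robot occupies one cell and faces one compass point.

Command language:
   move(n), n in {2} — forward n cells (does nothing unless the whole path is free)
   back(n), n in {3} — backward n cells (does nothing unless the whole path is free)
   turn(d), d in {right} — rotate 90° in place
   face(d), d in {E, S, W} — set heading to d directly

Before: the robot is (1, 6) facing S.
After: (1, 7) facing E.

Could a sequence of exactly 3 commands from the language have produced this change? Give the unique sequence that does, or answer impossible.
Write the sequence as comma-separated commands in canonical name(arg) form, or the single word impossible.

key: order matters: swapping move(2) and face(E) lands elsewhere
from: (1, 6) facing S
step 1 (move(2)): (1, 4) facing S
step 2 (back(3)): (1, 7) facing S
step 3 (face(E)): (1, 7) facing E
no rival 3-sequence matches.

move(2), back(3), face(E)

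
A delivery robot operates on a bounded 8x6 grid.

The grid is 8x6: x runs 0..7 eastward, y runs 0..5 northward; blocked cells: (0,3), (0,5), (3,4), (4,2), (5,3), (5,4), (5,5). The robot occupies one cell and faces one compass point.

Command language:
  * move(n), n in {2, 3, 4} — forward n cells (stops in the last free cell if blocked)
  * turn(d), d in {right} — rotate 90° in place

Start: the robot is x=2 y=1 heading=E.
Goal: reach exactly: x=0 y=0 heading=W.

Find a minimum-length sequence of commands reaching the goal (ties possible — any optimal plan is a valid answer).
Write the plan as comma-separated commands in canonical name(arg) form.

initial: x=2 y=1 heading=E
[1] after turn(right): x=2 y=1 heading=S
[2] after move(3): x=2 y=0 heading=S
[3] after turn(right): x=2 y=0 heading=W
[4] after move(3): x=0 y=0 heading=W
no 3-step plan works, so 4 is optimal.

turn(right), move(3), turn(right), move(3)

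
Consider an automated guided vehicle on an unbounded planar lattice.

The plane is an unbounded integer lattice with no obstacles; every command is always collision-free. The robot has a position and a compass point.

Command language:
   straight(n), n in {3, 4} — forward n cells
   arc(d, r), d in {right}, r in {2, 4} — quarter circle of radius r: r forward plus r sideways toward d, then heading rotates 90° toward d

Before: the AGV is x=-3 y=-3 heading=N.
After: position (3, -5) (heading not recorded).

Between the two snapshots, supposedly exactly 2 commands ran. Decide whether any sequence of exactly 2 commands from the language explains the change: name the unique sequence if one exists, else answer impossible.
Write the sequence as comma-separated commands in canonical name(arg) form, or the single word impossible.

key: running arc(right, 4) before arc(right, 2) would end elsewhere — order is forced
start: x=-3 y=-3 heading=N
t=1 arc(right, 2) ⇒ x=-1 y=-1 heading=E
t=2 arc(right, 4) ⇒ x=3 y=-5 heading=S
all 16 alternatives checked — unique.

arc(right, 2), arc(right, 4)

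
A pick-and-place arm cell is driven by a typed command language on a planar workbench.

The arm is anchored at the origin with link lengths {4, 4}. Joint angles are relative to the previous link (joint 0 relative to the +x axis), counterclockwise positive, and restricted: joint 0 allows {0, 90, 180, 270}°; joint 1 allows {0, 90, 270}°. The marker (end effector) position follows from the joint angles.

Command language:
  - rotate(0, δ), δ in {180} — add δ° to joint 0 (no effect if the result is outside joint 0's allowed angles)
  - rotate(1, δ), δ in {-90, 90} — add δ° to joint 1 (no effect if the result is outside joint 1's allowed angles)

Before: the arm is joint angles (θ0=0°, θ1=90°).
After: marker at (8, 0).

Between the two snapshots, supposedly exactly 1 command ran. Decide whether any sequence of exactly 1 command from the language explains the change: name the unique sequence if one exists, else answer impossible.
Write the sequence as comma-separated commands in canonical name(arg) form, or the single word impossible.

start: joint angles (θ0=0°, θ1=90°)
1. rotate(1, -90) → joint angles (θ0=0°, θ1=0°)
no other 1-command option fits: unique.

rotate(1, -90)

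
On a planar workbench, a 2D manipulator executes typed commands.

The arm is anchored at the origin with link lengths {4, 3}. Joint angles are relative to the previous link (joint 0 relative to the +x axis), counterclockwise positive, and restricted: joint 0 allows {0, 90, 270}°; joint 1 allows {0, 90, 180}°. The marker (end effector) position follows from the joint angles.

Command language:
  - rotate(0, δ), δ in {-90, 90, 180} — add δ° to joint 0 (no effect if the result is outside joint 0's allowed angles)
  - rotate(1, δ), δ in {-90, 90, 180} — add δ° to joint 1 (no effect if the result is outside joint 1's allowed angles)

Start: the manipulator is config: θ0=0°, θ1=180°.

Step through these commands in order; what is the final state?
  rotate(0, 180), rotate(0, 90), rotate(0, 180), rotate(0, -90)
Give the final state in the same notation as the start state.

from: config: θ0=0°, θ1=180°
[1] after rotate(0, 180): config: θ0=0°, θ1=180°
[2] after rotate(0, 90): config: θ0=90°, θ1=180°
[3] after rotate(0, 180): config: θ0=270°, θ1=180°
[4] after rotate(0, -90): config: θ0=270°, θ1=180°

config: θ0=270°, θ1=180°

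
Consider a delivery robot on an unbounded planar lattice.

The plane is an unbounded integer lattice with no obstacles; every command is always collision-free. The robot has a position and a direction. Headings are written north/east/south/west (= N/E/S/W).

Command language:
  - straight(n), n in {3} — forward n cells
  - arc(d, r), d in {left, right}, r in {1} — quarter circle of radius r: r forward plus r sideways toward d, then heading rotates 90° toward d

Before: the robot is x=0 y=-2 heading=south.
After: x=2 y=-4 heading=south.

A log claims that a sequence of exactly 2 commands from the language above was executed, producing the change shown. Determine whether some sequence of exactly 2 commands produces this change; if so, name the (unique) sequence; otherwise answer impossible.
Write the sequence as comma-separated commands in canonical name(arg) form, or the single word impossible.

arc(left, 1), arc(right, 1)

key: still facing S at the end — net rotation zero over 2 steps
t0: x=0 y=-2 heading=south
[1] after arc(left, 1): x=1 y=-3 heading=east
[2] after arc(right, 1): x=2 y=-4 heading=south
all 9 alternatives checked — unique.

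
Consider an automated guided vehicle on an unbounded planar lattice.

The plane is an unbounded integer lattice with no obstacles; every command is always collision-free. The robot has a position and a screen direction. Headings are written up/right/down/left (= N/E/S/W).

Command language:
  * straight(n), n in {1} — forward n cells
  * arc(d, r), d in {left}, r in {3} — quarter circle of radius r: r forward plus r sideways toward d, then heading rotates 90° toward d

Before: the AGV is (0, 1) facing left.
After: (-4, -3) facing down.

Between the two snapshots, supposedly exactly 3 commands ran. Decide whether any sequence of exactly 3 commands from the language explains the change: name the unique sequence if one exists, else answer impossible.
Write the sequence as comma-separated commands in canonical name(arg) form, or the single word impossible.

key: position moved to (-4,-3) AND the heading swung to S — translation plus rotation needed
t0: (0, 1) facing left
1. straight(1) → (-1, 1) facing left
2. arc(left, 3) → (-4, -2) facing down
3. straight(1) → (-4, -3) facing down
all 8 alternatives checked — unique.

straight(1), arc(left, 3), straight(1)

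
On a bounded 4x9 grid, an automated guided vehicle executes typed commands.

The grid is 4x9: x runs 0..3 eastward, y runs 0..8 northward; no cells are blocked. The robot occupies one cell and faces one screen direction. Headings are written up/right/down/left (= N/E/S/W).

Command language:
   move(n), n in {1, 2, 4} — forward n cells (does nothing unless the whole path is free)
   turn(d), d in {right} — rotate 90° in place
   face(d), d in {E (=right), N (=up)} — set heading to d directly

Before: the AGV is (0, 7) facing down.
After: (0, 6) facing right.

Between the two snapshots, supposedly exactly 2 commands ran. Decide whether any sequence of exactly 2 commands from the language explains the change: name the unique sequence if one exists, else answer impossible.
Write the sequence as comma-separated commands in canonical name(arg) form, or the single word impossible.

key: cell and facing (now E) both changed — the 2 commands mix motion and turning
from: (0, 7) facing down
t=1 move(1) ⇒ (0, 6) facing down
t=2 face(E) ⇒ (0, 6) facing right
all 36 alternatives checked — unique.

move(1), face(E)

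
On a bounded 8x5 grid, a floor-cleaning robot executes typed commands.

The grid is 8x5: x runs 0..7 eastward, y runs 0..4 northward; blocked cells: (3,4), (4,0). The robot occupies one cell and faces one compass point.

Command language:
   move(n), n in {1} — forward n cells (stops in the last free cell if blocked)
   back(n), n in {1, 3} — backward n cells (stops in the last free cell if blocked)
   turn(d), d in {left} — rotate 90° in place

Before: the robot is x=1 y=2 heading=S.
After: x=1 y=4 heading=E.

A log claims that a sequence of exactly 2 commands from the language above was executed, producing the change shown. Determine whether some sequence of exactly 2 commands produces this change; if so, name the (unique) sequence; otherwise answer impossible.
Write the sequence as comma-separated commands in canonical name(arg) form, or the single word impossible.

back(3), turn(left)

key: back(3) runs into the grid edge before its full distance
initial: x=1 y=2 heading=S
1. back(3) → x=1 y=4 heading=S
2. turn(left) → x=1 y=4 heading=E
no other 2-command option fits: unique.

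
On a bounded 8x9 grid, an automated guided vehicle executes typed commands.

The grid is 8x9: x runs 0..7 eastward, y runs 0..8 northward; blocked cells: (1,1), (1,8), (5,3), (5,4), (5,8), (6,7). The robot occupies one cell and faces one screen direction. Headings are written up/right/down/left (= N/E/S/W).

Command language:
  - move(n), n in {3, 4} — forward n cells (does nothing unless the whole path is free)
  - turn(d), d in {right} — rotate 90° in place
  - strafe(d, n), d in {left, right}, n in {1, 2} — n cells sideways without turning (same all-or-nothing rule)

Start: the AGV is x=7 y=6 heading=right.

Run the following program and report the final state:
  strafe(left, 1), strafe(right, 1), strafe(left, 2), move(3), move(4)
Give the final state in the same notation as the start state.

begin: x=7 y=6 heading=right
t=1 strafe(left, 1) ⇒ x=7 y=7 heading=right
t=2 strafe(right, 1) ⇒ x=7 y=6 heading=right
t=3 strafe(left, 2) ⇒ x=7 y=8 heading=right
t=4 move(3) ⇒ x=7 y=8 heading=right
t=5 move(4) ⇒ x=7 y=8 heading=right

x=7 y=8 heading=right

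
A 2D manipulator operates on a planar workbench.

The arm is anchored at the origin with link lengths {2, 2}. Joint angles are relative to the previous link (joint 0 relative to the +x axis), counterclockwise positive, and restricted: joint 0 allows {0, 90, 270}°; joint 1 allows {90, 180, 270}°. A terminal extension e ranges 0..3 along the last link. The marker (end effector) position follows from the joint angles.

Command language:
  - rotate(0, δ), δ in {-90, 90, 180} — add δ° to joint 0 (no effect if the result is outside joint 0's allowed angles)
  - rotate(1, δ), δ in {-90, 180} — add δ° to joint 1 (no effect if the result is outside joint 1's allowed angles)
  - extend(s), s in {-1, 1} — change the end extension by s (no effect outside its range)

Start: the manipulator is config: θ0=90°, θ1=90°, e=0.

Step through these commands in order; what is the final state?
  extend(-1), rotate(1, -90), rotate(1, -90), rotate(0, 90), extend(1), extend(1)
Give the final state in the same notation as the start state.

t0: config: θ0=90°, θ1=90°, e=0
1. extend(-1) → config: θ0=90°, θ1=90°, e=0
2. rotate(1, -90) → config: θ0=90°, θ1=90°, e=0
3. rotate(1, -90) → config: θ0=90°, θ1=90°, e=0
4. rotate(0, 90) → config: θ0=90°, θ1=90°, e=0
5. extend(1) → config: θ0=90°, θ1=90°, e=1
6. extend(1) → config: θ0=90°, θ1=90°, e=2

config: θ0=90°, θ1=90°, e=2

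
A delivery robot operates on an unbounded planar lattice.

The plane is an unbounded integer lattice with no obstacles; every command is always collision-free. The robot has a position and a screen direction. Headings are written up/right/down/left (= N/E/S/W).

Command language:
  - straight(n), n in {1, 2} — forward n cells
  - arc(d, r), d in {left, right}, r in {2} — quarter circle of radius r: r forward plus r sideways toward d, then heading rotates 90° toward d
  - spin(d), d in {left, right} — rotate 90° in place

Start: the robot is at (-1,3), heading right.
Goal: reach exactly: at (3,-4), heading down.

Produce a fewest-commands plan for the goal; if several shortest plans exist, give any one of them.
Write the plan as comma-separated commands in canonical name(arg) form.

from: at (-1,3), heading right
t=1 straight(2) ⇒ at (1,3), heading right
t=2 arc(right, 2) ⇒ at (3,1), heading down
t=3 straight(2) ⇒ at (3,-1), heading down
t=4 straight(2) ⇒ at (3,-3), heading down
t=5 straight(1) ⇒ at (3,-4), heading down
no 4-step plan works, so 5 is optimal.

straight(2), arc(right, 2), straight(2), straight(2), straight(1)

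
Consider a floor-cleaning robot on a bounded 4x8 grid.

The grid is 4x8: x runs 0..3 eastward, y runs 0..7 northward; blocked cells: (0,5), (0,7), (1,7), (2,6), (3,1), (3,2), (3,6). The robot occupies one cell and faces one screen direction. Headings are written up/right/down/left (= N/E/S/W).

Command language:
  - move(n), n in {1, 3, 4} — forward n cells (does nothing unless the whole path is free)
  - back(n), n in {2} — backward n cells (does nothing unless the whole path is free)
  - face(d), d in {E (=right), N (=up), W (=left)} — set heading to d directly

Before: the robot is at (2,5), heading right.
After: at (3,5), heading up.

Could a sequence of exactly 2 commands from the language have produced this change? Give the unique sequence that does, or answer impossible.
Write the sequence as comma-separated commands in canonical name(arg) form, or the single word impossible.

key: running face(N) before move(1) would end elsewhere — order is forced
begin: at (2,5), heading right
step 1 (move(1)): at (3,5), heading right
step 2 (face(N)): at (3,5), heading up
no other 2-command option fits: unique.

move(1), face(N)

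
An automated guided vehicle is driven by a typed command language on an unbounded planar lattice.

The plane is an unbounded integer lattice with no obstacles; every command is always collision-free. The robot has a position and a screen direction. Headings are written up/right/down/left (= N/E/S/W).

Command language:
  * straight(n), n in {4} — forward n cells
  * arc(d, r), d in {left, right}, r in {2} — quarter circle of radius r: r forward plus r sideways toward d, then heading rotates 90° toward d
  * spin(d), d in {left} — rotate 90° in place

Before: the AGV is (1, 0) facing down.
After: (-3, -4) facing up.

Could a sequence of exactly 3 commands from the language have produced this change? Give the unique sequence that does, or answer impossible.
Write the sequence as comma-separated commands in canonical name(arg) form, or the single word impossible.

key: order matters: swapping straight(4) and arc(right, 2) lands elsewhere
begin: (1, 0) facing down
t=1 straight(4) ⇒ (1, -4) facing down
t=2 arc(right, 2) ⇒ (-1, -6) facing left
t=3 arc(right, 2) ⇒ (-3, -4) facing up
all 64 alternatives checked — unique.

straight(4), arc(right, 2), arc(right, 2)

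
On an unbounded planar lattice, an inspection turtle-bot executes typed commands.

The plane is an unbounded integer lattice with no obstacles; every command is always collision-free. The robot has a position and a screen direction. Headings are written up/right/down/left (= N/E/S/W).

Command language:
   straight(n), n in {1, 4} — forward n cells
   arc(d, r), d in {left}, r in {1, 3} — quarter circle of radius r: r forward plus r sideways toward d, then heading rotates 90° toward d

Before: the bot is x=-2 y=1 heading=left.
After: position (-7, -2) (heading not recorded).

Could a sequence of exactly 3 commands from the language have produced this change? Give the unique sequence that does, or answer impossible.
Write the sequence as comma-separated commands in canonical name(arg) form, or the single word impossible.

straight(1), straight(1), arc(left, 3)

key: running arc(left, 3) before straight(1) would end elsewhere — order is forced
begin: x=-2 y=1 heading=left
step 1 (straight(1)): x=-3 y=1 heading=left
step 2 (straight(1)): x=-4 y=1 heading=left
step 3 (arc(left, 3)): x=-7 y=-2 heading=down
all 64 alternatives checked — unique.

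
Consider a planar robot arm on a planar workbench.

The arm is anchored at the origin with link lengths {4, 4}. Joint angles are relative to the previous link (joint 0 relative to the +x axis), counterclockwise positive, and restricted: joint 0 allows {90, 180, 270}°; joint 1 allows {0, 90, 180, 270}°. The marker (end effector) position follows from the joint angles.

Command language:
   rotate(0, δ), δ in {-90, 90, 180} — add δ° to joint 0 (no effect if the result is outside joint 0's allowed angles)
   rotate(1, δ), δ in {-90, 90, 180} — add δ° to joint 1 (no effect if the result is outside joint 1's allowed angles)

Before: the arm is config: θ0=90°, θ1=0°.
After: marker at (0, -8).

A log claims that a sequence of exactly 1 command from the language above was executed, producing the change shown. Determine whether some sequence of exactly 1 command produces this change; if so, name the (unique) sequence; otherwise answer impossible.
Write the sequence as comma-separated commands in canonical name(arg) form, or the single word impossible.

rotate(0, 180)

from: config: θ0=90°, θ1=0°
1. rotate(0, 180) → config: θ0=270°, θ1=0°
no other 1-command option fits: unique.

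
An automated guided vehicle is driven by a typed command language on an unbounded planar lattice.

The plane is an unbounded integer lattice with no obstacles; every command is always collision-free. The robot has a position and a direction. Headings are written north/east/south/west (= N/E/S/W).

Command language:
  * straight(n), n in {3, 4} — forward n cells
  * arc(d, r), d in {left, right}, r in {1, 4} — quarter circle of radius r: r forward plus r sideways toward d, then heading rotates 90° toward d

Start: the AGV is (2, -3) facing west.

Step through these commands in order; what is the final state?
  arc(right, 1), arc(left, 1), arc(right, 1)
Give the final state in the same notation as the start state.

(-1, 0) facing north

start: (2, -3) facing west
1. arc(right, 1) → (1, -2) facing north
2. arc(left, 1) → (0, -1) facing west
3. arc(right, 1) → (-1, 0) facing north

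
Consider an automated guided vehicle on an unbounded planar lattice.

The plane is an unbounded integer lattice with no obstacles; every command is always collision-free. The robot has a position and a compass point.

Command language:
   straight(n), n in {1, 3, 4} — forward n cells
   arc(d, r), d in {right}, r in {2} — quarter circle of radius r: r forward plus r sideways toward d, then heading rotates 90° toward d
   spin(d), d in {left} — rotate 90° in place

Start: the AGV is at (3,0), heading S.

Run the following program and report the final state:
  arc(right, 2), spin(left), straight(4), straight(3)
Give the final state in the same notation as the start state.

at (1,-9), heading S

from: at (3,0), heading S
[1] after arc(right, 2): at (1,-2), heading W
[2] after spin(left): at (1,-2), heading S
[3] after straight(4): at (1,-6), heading S
[4] after straight(3): at (1,-9), heading S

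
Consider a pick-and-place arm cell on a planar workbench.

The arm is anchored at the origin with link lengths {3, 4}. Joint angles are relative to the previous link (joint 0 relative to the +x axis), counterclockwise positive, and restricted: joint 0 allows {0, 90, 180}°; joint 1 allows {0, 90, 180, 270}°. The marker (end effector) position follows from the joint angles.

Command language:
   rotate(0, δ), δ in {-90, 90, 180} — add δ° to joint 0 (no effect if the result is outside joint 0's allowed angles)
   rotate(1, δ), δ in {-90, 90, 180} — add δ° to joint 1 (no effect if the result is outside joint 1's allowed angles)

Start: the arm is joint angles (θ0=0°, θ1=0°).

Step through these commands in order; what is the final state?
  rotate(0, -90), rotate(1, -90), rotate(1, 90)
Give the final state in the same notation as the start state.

joint angles (θ0=0°, θ1=0°)

from: joint angles (θ0=0°, θ1=0°)
1. rotate(0, -90) → joint angles (θ0=0°, θ1=0°)
2. rotate(1, -90) → joint angles (θ0=0°, θ1=270°)
3. rotate(1, 90) → joint angles (θ0=0°, θ1=0°)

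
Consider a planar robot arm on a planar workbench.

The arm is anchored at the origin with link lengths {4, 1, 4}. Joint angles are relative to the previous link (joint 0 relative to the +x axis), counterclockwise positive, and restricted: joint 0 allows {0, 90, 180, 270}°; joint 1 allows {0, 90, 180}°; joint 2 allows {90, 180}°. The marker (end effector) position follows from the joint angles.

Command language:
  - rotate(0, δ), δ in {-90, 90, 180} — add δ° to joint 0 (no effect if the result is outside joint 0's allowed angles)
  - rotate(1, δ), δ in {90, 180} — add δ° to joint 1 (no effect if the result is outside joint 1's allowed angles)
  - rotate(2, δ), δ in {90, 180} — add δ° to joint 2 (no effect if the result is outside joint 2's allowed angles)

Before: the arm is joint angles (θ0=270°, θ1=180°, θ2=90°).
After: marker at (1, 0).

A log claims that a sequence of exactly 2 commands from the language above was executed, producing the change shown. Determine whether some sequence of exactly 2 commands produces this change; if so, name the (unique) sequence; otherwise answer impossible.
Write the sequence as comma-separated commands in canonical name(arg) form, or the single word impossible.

rotate(1, 180), rotate(1, 90)

key: running rotate(1, 90) before rotate(1, 180) would end elsewhere — order is forced
t0: joint angles (θ0=270°, θ1=180°, θ2=90°)
step 1 (rotate(1, 180)): joint angles (θ0=270°, θ1=0°, θ2=90°)
step 2 (rotate(1, 90)): joint angles (θ0=270°, θ1=90°, θ2=90°)
uniquely the one of 49 2-step routes that fits.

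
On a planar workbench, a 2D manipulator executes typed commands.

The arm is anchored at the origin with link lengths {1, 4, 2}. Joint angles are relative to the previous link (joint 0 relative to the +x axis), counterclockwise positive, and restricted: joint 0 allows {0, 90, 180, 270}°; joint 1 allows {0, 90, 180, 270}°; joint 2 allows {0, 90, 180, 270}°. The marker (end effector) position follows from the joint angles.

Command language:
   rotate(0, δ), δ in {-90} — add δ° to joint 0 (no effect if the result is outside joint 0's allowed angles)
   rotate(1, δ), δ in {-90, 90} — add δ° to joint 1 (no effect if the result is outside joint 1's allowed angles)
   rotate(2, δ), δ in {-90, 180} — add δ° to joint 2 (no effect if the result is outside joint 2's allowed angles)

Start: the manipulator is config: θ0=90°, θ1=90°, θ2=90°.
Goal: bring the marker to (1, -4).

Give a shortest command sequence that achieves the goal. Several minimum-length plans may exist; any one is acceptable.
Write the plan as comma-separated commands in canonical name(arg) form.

rotate(0, -90), rotate(0, -90), rotate(0, -90)

initial: config: θ0=90°, θ1=90°, θ2=90°
[1] after rotate(0, -90): config: θ0=0°, θ1=90°, θ2=90°
[2] after rotate(0, -90): config: θ0=270°, θ1=90°, θ2=90°
[3] after rotate(0, -90): config: θ0=180°, θ1=90°, θ2=90°
no 2-step plan works, so 3 is optimal.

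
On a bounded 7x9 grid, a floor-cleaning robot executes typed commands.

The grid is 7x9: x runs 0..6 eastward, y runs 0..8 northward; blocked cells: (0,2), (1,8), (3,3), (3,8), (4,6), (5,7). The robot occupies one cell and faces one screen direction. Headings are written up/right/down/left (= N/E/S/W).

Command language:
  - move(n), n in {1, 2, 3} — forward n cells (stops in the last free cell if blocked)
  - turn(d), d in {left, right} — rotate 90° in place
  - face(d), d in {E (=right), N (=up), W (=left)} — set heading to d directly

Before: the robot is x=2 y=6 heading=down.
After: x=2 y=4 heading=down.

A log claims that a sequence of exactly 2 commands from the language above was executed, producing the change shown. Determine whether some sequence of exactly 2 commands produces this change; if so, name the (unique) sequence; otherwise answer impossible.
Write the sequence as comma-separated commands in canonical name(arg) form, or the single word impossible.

move(1), move(1)

key: heading stays S — no command in the sequence turns
t0: x=2 y=6 heading=down
1. move(1) → x=2 y=5 heading=down
2. move(1) → x=2 y=4 heading=down
no rival 2-sequence matches.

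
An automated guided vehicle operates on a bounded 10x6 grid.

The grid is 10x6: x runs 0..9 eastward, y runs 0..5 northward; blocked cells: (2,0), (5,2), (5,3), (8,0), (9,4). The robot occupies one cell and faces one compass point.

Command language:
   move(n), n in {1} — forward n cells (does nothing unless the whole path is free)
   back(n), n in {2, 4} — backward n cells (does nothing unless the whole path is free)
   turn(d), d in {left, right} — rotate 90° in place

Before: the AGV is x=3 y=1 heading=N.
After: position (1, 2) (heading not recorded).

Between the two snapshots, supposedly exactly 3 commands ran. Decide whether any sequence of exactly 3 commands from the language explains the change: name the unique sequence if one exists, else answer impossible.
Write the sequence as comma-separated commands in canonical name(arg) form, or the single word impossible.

move(1), turn(right), back(2)

key: order matters: swapping move(1) and back(2) lands elsewhere
start: x=3 y=1 heading=N
[1] after move(1): x=3 y=2 heading=N
[2] after turn(right): x=3 y=2 heading=E
[3] after back(2): x=1 y=2 heading=E
no rival 3-sequence matches.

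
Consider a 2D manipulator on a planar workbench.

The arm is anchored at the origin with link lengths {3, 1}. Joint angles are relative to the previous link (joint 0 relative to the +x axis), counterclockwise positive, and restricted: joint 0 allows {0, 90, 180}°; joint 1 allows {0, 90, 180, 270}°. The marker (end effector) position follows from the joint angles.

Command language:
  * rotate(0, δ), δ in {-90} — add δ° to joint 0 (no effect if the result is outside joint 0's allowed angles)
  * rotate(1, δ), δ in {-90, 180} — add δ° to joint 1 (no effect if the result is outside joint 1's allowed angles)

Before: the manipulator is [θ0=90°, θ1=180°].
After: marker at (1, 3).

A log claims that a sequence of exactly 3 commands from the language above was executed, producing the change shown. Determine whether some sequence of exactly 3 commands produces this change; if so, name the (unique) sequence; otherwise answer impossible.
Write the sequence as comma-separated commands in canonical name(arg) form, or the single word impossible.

initial: [θ0=90°, θ1=180°]
t=1 rotate(1, -90) ⇒ [θ0=90°, θ1=90°]
t=2 rotate(1, -90) ⇒ [θ0=90°, θ1=0°]
t=3 rotate(1, -90) ⇒ [θ0=90°, θ1=270°]
no other 3-command option fits: unique.

rotate(1, -90), rotate(1, -90), rotate(1, -90)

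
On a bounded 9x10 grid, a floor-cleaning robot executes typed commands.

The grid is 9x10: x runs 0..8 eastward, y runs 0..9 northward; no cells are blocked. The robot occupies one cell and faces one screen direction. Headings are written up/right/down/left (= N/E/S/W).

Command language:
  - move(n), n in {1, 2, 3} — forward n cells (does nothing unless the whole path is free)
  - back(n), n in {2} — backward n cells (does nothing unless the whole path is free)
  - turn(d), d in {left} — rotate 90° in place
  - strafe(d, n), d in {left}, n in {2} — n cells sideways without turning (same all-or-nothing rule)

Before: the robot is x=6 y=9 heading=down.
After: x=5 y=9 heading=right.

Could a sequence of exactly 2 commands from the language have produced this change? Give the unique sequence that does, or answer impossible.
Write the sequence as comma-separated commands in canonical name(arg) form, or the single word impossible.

all 36 sequences checked — none match.

impossible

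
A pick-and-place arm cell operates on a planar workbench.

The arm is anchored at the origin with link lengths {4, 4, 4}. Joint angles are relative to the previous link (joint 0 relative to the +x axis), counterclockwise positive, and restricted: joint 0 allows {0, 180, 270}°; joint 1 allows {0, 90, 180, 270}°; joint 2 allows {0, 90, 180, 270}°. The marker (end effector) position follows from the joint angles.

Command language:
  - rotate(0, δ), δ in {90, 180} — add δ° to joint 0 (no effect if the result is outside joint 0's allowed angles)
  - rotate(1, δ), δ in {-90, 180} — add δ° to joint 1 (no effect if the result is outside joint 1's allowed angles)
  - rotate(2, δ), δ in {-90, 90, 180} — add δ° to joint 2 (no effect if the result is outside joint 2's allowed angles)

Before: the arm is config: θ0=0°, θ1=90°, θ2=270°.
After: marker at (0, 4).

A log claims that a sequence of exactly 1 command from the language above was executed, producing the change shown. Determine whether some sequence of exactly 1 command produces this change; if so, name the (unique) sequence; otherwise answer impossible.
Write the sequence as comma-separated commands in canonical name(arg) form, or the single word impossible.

from: config: θ0=0°, θ1=90°, θ2=270°
step 1 (rotate(2, 180)): config: θ0=0°, θ1=90°, θ2=90°
no other 1-command option fits: unique.

rotate(2, 180)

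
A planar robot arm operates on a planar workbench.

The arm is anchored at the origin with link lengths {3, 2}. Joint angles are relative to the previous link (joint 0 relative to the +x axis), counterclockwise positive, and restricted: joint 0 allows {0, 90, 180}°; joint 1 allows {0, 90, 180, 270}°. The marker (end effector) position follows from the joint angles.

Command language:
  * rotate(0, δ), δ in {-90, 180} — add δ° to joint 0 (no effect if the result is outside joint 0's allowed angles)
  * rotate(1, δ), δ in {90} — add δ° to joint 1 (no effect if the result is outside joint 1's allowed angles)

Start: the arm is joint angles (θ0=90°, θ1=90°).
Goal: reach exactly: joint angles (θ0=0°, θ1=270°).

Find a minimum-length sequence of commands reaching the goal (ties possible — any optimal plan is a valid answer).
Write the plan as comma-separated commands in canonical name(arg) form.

begin: joint angles (θ0=90°, θ1=90°)
1. rotate(1, 90) → joint angles (θ0=90°, θ1=180°)
2. rotate(1, 90) → joint angles (θ0=90°, θ1=270°)
3. rotate(0, -90) → joint angles (θ0=0°, θ1=270°)
minimal: 3 command(s), checked below 3.

rotate(1, 90), rotate(1, 90), rotate(0, -90)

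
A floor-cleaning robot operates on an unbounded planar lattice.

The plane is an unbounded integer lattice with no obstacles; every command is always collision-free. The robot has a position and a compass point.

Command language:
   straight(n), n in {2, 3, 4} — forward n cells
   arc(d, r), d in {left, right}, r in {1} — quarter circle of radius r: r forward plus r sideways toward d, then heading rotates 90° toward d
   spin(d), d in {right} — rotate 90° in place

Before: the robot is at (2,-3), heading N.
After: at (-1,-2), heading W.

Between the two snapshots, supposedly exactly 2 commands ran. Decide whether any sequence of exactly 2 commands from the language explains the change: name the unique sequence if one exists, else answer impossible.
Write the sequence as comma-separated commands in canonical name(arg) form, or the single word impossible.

key: order matters: swapping arc(left, 1) and straight(2) lands elsewhere
initial: at (2,-3), heading N
1. arc(left, 1) → at (1,-2), heading W
2. straight(2) → at (-1,-2), heading W
uniquely the one of 36 2-step routes that fits.

arc(left, 1), straight(2)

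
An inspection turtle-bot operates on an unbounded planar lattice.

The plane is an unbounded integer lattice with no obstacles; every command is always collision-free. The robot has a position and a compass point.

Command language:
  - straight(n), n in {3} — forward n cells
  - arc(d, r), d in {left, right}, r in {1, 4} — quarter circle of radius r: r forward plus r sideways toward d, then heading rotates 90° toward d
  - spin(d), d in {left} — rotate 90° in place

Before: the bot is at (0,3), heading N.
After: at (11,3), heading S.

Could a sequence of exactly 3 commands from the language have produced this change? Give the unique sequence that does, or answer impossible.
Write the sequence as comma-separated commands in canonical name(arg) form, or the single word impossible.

key: position moved to (11,3) AND the heading swung to S — translation plus rotation needed
from: at (0,3), heading N
1. arc(right, 4) → at (4,7), heading E
2. straight(3) → at (7,7), heading E
3. arc(right, 4) → at (11,3), heading S
uniquely the one of 216 3-step routes that fits.

arc(right, 4), straight(3), arc(right, 4)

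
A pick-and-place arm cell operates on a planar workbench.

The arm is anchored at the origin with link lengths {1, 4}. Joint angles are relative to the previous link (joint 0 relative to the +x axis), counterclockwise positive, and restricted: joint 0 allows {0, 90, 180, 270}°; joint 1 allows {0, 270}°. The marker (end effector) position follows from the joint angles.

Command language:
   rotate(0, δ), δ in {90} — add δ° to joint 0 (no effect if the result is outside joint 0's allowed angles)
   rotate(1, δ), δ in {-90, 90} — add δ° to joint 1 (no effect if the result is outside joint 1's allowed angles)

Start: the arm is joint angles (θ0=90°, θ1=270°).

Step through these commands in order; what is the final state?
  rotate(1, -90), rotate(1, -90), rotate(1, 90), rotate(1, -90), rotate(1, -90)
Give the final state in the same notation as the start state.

from: joint angles (θ0=90°, θ1=270°)
1. rotate(1, -90) → joint angles (θ0=90°, θ1=270°)
2. rotate(1, -90) → joint angles (θ0=90°, θ1=270°)
3. rotate(1, 90) → joint angles (θ0=90°, θ1=0°)
4. rotate(1, -90) → joint angles (θ0=90°, θ1=270°)
5. rotate(1, -90) → joint angles (θ0=90°, θ1=270°)

joint angles (θ0=90°, θ1=270°)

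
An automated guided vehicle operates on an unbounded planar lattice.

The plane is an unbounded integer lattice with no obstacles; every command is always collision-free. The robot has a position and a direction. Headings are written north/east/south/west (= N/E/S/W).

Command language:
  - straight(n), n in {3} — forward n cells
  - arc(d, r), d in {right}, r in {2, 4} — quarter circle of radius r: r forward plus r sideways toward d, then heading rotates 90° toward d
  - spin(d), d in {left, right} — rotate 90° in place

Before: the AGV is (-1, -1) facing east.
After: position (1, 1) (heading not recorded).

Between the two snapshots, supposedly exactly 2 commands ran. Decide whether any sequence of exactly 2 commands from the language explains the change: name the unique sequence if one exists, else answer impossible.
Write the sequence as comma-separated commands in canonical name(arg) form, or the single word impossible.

spin(left), arc(right, 2)

key: running arc(right, 2) before spin(left) would end elsewhere — order is forced
initial: (-1, -1) facing east
step 1 (spin(left)): (-1, -1) facing north
step 2 (arc(right, 2)): (1, 1) facing east
no rival 2-sequence matches.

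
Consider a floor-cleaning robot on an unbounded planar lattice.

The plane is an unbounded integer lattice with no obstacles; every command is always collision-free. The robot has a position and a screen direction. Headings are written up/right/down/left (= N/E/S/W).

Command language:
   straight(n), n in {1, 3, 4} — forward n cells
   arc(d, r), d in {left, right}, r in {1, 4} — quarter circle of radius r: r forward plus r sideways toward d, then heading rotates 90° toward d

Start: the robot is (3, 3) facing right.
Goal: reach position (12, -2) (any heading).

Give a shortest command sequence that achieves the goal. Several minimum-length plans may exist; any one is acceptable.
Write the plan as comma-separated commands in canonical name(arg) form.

start: (3, 3) facing right
1. arc(right, 1) → (4, 2) facing down
2. arc(left, 4) → (8, -2) facing right
3. straight(4) → (12, -2) facing right
no 2-step plan works, so 3 is optimal.

arc(right, 1), arc(left, 4), straight(4)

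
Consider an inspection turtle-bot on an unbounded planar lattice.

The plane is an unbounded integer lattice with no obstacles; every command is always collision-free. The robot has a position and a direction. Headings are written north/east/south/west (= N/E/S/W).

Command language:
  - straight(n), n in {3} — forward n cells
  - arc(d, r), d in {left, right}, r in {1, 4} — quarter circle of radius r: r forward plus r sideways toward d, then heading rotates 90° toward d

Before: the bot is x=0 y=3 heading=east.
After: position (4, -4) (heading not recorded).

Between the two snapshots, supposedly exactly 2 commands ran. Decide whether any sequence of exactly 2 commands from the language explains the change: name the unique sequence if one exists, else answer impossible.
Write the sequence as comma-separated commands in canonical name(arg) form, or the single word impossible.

key: order matters: swapping arc(right, 4) and straight(3) lands elsewhere
t0: x=0 y=3 heading=east
1. arc(right, 4) → x=4 y=-1 heading=south
2. straight(3) → x=4 y=-4 heading=south
no other 2-command option fits: unique.

arc(right, 4), straight(3)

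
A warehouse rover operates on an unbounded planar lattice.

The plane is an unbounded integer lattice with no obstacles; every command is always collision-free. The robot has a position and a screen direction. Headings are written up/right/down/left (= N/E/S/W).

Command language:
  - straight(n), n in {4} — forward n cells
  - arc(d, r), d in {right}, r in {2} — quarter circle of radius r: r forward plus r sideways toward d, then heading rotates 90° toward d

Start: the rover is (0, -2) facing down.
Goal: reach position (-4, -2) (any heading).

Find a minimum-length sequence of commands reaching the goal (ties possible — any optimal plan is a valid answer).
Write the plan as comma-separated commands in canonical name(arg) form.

from: (0, -2) facing down
step 1 (arc(right, 2)): (-2, -4) facing left
step 2 (arc(right, 2)): (-4, -2) facing up
minimal: 2 command(s), checked below 2.

arc(right, 2), arc(right, 2)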